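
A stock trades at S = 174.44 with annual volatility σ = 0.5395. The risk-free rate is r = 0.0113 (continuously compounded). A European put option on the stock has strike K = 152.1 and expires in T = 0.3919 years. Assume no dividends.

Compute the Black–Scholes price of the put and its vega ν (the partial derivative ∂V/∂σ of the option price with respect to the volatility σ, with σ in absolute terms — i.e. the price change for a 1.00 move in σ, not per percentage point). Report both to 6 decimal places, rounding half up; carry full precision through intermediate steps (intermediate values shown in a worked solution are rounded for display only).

price = 12.210941
ν = 36.654797

σ√T = 0.5395·√0.3919 = 0.337737
d₁ = (ln(S/K) + (r+σ²/2)T) / (σ√T) = (ln(174.44/152.1) + (0.0113+0.5395²/2)·0.3919) / 0.337737 = (0.137043 + 0.061462) / 0.337737 = 0.587748
d₂ = d₁ − σ√T = 0.587748 − 0.337737 = 0.250010
e^{−rT} = e^{−0.0113·0.3919} = 0.995581
N(−d₁) = 0.278351,  N(−d₂) = 0.401290
Put price V = K·e^{−rT}·N(−d₂) − S·N(−d₁) = 60.766455 − 48.555514 = 12.210941
φ(d₁) = (1/√(2π))·e^{−d₁²/2} = 0.335658
ν = S·φ(d₁)·√T = 36.654797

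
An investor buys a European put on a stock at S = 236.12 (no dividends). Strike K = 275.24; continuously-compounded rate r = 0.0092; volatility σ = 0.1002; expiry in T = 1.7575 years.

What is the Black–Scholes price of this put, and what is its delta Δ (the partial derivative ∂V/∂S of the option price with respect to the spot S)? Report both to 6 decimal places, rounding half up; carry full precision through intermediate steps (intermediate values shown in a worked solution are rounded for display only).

σ√T = 0.1002·√1.7575 = 0.132836
d₁ = (ln(S/K) + (r+σ²/2)T) / (σ√T) = (ln(236.12/275.24) + (0.0092+0.1002²/2)·1.7575) / 0.132836 = (-0.153303 + 0.024992) / 0.132836 = -0.965941
d₂ = d₁ − σ√T = -0.965941 − 0.132836 = -1.098777
e^{−rT} = e^{−0.0092·1.7575} = 0.983961
N(−d₁) = 0.832963,  N(−d₂) = 0.864067
Put price V = K·e^{−rT}·N(−d₂) − S·N(−d₁) = 234.011393 − 196.679253 = 37.332140
Δ = −N(−d₁) = -0.832963

price = 37.332140
Δ = -0.832963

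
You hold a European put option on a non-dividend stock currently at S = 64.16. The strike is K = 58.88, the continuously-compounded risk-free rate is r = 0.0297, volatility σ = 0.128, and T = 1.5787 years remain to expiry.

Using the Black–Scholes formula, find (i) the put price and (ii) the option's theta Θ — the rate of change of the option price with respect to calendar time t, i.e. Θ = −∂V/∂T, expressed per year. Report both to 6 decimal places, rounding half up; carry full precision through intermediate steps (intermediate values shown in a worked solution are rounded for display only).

σ√T = 0.128·√1.5787 = 0.160827
d₁ = (ln(S/K) + (r+σ²/2)T) / (σ√T) = (ln(64.16/58.88) + (0.0297+0.128²/2)·1.5787) / 0.160827 = (0.085878 + 0.059820) / 0.160827 = 0.905932
d₂ = d₁ − σ√T = 0.905932 − 0.160827 = 0.745105
e^{−rT} = e^{−0.0297·1.5787} = 0.954195
N(−d₁) = 0.182486,  N(−d₂) = 0.228104
Put price V = K·e^{−rT}·N(−d₂) − S·N(−d₁) = 12.815578 − 11.708298 = 1.107281
φ(d₁) = (1/√(2π))·e^{−d₁²/2} = 0.264664
Θ = −S·φ(d₁)·σ/(2√T) + r·K·e^{−rT}·N(−d₂) = −0.864946 + 0.380623 = -0.484324

price = 1.107281
Θ = -0.484324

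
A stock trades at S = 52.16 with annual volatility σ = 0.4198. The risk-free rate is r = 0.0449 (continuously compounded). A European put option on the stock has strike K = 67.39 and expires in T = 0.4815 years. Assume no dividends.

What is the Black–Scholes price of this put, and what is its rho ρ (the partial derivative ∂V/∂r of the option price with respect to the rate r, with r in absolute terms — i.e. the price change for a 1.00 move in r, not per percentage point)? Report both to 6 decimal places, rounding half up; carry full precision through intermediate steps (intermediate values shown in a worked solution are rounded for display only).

σ√T = 0.4198·√0.4815 = 0.291300
d₁ = (ln(S/K) + (r+σ²/2)T) / (σ√T) = (ln(52.16/67.39) + (0.0449+0.4198²/2)·0.4815) / 0.291300 = (-0.256181 + 0.064047) / 0.291300 = -0.659572
d₂ = d₁ − σ√T = -0.659572 − 0.291300 = -0.950873
e^{−rT} = e^{−0.0449·0.4815} = 0.978613
N(−d₁) = 0.745236,  N(−d₂) = 0.829165
Put price V = K·e^{−rT}·N(−d₂) − S·N(−d₁) = 54.682391 − 38.871504 = 15.810887
ρ = −K·T·e^{−rT}·N(−d₂) = -26.329571

price = 15.810887
ρ = -26.329571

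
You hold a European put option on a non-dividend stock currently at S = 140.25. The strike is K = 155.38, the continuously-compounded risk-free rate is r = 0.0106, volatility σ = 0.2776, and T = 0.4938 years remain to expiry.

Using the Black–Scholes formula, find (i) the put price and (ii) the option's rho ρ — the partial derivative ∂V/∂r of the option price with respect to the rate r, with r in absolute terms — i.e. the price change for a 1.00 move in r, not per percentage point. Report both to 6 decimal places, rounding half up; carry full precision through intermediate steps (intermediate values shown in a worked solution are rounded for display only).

σ√T = 0.2776·√0.4938 = 0.195072
d₁ = (ln(S/K) + (r+σ²/2)T) / (σ√T) = (ln(140.25/155.38) + (0.0106+0.2776²/2)·0.4938) / 0.195072 = (-0.102447 + 0.024261) / 0.195072 = -0.400808
d₂ = d₁ − σ√T = -0.400808 − 0.195072 = -0.595880
e^{−rT} = e^{−0.0106·0.4938} = 0.994779
N(−d₁) = 0.655719,  N(−d₂) = 0.724372
Put price V = K·e^{−rT}·N(−d₂) − S·N(−d₁) = 111.965356 − 91.964606 = 20.000750
ρ = −K·T·e^{−rT}·N(−d₂) = -55.288493

price = 20.000750
ρ = -55.288493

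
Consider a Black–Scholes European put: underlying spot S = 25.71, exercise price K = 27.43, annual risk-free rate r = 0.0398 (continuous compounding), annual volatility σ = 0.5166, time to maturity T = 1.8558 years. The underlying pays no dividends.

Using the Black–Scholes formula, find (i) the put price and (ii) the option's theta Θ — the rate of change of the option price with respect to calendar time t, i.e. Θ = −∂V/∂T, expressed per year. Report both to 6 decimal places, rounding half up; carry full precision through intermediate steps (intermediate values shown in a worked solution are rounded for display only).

price = 6.924048
Θ = -1.178060

σ√T = 0.5166·√1.8558 = 0.703753
d₁ = (ln(S/K) + (r+σ²/2)T) / (σ√T) = (ln(25.71/27.43) + (0.0398+0.5166²/2)·1.8558) / 0.703753 = (-0.064757 + 0.321495) / 0.703753 = 0.364812
d₂ = d₁ − σ√T = 0.364812 − 0.703753 = -0.338941
e^{−rT} = e^{−0.0398·1.8558} = 0.928801
N(−d₁) = 0.357626,  N(−d₂) = 0.632673
Put price V = K·e^{−rT}·N(−d₂) − S·N(−d₁) = 16.118610 − 9.194561 = 6.924048
φ(d₁) = (1/√(2π))·e^{−d₁²/2} = 0.373259
Θ = −S·φ(d₁)·σ/(2√T) + r·K·e^{−rT}·N(−d₂) = −1.819581 + 0.641521 = -1.178060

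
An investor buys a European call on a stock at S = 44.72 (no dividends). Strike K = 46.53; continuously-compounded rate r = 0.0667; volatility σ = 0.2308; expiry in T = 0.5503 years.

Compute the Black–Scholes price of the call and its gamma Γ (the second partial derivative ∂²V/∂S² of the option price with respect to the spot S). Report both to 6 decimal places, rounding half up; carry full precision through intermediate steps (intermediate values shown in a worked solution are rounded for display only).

price = 2.989283
Γ = 0.051983

σ√T = 0.2308·√0.5503 = 0.171213
d₁ = (ln(S/K) + (r+σ²/2)T) / (σ√T) = (ln(44.72/46.53) + (0.0667+0.2308²/2)·0.5503) / 0.171213 = (-0.039676 + 0.051362) / 0.171213 = 0.068251
d₂ = d₁ − σ√T = 0.068251 − 0.171213 = -0.102961
e^{−rT} = e^{−0.0667·0.5503} = 0.963960
N(d₁) = 0.527207,  N(d₂) = 0.458997
Call price V = S·N(d₁) − K·e^{−rT}·N(d₂) = 23.576702 − 20.587419 = 2.989283
φ(d₁) = (1/√(2π))·e^{−d₁²/2} = 0.398014
Γ = φ(d₁) / (S·σ·√T) = 0.051983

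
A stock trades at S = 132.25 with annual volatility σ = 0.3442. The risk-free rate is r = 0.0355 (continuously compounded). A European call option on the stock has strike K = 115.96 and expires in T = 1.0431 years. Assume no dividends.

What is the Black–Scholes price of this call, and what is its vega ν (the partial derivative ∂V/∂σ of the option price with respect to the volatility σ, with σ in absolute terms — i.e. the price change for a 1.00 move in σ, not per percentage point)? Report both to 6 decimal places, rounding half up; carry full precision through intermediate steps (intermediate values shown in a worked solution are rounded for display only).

price = 29.167438
ν = 43.480908

σ√T = 0.3442·√1.0431 = 0.351539
d₁ = (ln(S/K) + (r+σ²/2)T) / (σ√T) = (ln(132.25/115.96) + (0.0355+0.3442²/2)·1.0431) / 0.351539 = (0.131449 + 0.098820) / 0.351539 = 0.655030
d₂ = d₁ − σ√T = 0.655030 − 0.351539 = 0.303491
e^{−rT} = e^{−0.0355·1.0431} = 0.963647
N(d₁) = 0.743776,  N(d₂) = 0.619242
Call price V = S·N(d₁) − K·e^{−rT}·N(d₂) = 98.364345 − 69.196907 = 29.167438
φ(d₁) = (1/√(2π))·e^{−d₁²/2} = 0.321914
ν = S·φ(d₁)·√T = 43.480908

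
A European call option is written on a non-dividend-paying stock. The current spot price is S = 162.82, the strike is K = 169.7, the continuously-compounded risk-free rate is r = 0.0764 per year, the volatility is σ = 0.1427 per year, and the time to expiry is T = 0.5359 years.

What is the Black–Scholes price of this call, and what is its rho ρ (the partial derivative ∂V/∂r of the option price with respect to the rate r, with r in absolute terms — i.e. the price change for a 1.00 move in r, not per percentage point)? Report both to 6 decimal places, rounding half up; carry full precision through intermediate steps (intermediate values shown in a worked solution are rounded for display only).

σ√T = 0.1427·√0.5359 = 0.104464
d₁ = (ln(S/K) + (r+σ²/2)T) / (σ√T) = (ln(162.82/169.7) + (0.0764+0.1427²/2)·0.5359) / 0.104464 = (-0.041387 + 0.046399) / 0.104464 = 0.047981
d₂ = d₁ − σ√T = 0.047981 − 0.104464 = -0.056483
e^{−rT} = e^{−0.0764·0.5359} = 0.959884
N(d₁) = 0.519134,  N(d₂) = 0.477478
Call price V = S·N(d₁) − K·e^{−rT}·N(d₂) = 84.525417 − 77.777568 = 6.747848
ρ = K·T·e^{−rT}·N(d₂) = 41.680999

price = 6.747848
ρ = 41.680999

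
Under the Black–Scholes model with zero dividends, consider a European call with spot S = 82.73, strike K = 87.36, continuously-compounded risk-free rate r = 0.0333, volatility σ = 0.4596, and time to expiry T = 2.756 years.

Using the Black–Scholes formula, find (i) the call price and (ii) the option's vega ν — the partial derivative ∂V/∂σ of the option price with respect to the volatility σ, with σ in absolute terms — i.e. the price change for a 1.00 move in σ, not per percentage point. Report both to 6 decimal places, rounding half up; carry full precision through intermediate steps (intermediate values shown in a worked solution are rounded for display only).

σ√T = 0.4596·√2.756 = 0.762991
d₁ = (ln(S/K) + (r+σ²/2)T) / (σ√T) = (ln(82.73/87.36) + (0.0333+0.4596²/2)·2.756) / 0.762991 = (-0.054455 + 0.382853) / 0.762991 = 0.430408
d₂ = d₁ − σ√T = 0.430408 − 0.762991 = -0.332583
e^{−rT} = e^{−0.0333·2.756} = 0.912311
N(d₁) = 0.666551,  N(d₂) = 0.369724
Call price V = S·N(d₁) − K·e^{−rT}·N(d₂) = 55.143724 − 29.466828 = 25.676896
φ(d₁) = (1/√(2π))·e^{−d₁²/2} = 0.363650
ν = S·φ(d₁)·√T = 49.944304

price = 25.676896
ν = 49.944304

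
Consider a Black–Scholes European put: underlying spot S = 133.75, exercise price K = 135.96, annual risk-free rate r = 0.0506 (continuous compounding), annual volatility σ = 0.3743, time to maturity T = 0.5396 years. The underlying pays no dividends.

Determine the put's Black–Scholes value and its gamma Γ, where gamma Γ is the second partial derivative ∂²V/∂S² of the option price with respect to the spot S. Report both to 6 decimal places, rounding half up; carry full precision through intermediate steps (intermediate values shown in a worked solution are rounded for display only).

price = 13.830921
Γ = 0.010679

σ√T = 0.3743·√0.5396 = 0.274951
d₁ = (ln(S/K) + (r+σ²/2)T) / (σ√T) = (ln(133.75/135.96) + (0.0506+0.3743²/2)·0.5396) / 0.274951 = (-0.016388 + 0.065103) / 0.274951 = 0.177175
d₂ = d₁ − σ√T = 0.177175 − 0.274951 = -0.097776
e^{−rT} = e^{−0.0506·0.5396} = 0.973066
N(−d₁) = 0.429685,  N(−d₂) = 0.538945
Put price V = K·e^{−rT}·N(−d₂) − S·N(−d₁) = 71.301345 − 57.470425 = 13.830921
φ(d₁) = (1/√(2π))·e^{−d₁²/2} = 0.392730
Γ = φ(d₁) / (S·σ·√T) = 0.010679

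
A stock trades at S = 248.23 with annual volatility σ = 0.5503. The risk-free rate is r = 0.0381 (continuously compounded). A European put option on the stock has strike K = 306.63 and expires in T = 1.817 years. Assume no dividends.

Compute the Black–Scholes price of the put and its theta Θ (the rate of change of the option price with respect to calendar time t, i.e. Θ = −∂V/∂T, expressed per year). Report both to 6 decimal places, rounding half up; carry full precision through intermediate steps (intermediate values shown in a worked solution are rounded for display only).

price = 97.580922
Θ = -12.118154

σ√T = 0.5503·√1.817 = 0.741783
d₁ = (ln(S/K) + (r+σ²/2)T) / (σ√T) = (ln(248.23/306.63) + (0.0381+0.5503²/2)·1.817) / 0.741783 = (-0.211286 + 0.344349) / 0.741783 = 0.179382
d₂ = d₁ − σ√T = 0.179382 − 0.741783 = -0.562401
e^{−rT} = e^{−0.0381·1.817} = 0.933114
N(−d₁) = 0.428819,  N(−d₂) = 0.713079
Put price V = K·e^{−rT}·N(−d₂) − S·N(−d₁) = 204.026605 − 106.445683 = 97.580922
φ(d₁) = (1/√(2π))·e^{−d₁²/2} = 0.392575
Θ = −S·φ(d₁)·σ/(2√T) + r·K·e^{−rT}·N(−d₂) = −19.891568 + 7.773414 = -12.118154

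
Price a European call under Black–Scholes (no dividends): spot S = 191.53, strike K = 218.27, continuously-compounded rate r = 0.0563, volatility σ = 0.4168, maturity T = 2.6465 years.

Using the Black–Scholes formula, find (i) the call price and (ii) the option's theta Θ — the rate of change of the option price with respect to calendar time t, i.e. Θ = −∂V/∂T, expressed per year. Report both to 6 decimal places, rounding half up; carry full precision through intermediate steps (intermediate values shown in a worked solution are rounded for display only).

σ√T = 0.4168·√2.6465 = 0.678053
d₁ = (ln(S/K) + (r+σ²/2)T) / (σ√T) = (ln(191.53/218.27) + (0.0563+0.4168²/2)·2.6465) / 0.678053 = (-0.130688 + 0.378876) / 0.678053 = 0.366030
d₂ = d₁ − σ√T = 0.366030 − 0.678053 = -0.312023
e^{−rT} = e^{−0.0563·2.6465} = 0.861571
N(d₁) = 0.642829,  N(d₂) = 0.377511
Call price V = S·N(d₁) − K·e^{−rT}·N(d₂) = 123.120949 − 70.992933 = 52.128016
φ(d₁) = (1/√(2π))·e^{−d₁²/2} = 0.373093
Θ = −S·φ(d₁)·σ/(2√T) − r·K·e^{−rT}·N(d₂) = −9.154102 − 3.996902 = -13.151004

price = 52.128016
Θ = -13.151004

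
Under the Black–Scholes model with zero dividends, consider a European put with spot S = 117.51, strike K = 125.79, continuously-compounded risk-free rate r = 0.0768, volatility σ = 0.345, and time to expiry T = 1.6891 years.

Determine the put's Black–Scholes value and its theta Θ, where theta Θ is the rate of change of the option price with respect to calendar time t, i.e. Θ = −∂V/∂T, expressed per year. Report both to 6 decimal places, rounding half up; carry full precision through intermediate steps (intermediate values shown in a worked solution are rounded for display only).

price = 16.897823
Θ = -1.292442

σ√T = 0.345·√1.6891 = 0.448381
d₁ = (ln(S/K) + (r+σ²/2)T) / (σ√T) = (ln(117.51/125.79) + (0.0768+0.345²/2)·1.6891) / 0.448381 = (-0.068090 + 0.230245) / 0.448381 = 0.361646
d₂ = d₁ − σ√T = 0.361646 − 0.448381 = -0.086735
e^{−rT} = e^{−0.0768·1.6891} = 0.878339
N(−d₁) = 0.358808,  N(−d₂) = 0.534559
Put price V = K·e^{−rT}·N(−d₂) − S·N(−d₁) = 59.061386 − 42.163563 = 16.897823
φ(d₁) = (1/√(2π))·e^{−d₁²/2} = 0.373689
Θ = −S·φ(d₁)·σ/(2√T) + r·K·e^{−rT}·N(−d₂) = −5.828356 + 4.535914 = -1.292442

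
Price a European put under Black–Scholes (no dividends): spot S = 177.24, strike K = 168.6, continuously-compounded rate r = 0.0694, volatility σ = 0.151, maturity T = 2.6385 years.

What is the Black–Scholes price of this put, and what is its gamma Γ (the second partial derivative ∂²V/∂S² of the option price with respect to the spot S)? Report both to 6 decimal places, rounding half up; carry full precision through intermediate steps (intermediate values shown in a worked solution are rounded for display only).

price = 3.523724
Γ = 0.005161

σ√T = 0.151·√2.6385 = 0.245276
d₁ = (ln(S/K) + (r+σ²/2)T) / (σ√T) = (ln(177.24/168.6) + (0.0694+0.151²/2)·2.6385) / 0.245276 = (0.049976 + 0.213192) / 0.245276 = 1.072945
d₂ = d₁ − σ√T = 1.072945 − 0.245276 = 0.827668
e^{−rT} = e^{−0.0694·2.6385} = 0.832675
N(−d₁) = 0.141648,  N(−d₂) = 0.203929
Put price V = K·e^{−rT}·N(−d₂) − S·N(−d₁) = 28.629414 − 25.105690 = 3.523724
φ(d₁) = (1/√(2π))·e^{−d₁²/2} = 0.224351
Γ = φ(d₁) / (S·σ·√T) = 0.005161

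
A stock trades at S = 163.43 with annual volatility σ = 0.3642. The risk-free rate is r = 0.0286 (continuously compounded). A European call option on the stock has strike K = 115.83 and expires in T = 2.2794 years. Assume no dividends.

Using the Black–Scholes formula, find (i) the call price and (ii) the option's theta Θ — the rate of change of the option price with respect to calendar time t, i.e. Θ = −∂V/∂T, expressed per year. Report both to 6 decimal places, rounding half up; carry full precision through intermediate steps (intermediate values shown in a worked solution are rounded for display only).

σ√T = 0.3642·√2.2794 = 0.549858
d₁ = (ln(S/K) + (r+σ²/2)T) / (σ√T) = (ln(163.43/115.83) + (0.0286+0.3642²/2)·2.2794) / 0.549858 = (0.344261 + 0.216363) / 0.549858 = 1.019580
d₂ = d₁ − σ√T = 1.019580 − 0.549858 = 0.469722
e^{−rT} = e^{−0.0286·2.2794} = 0.936889
N(d₁) = 0.846036,  N(d₂) = 0.680723
Call price V = S·N(d₁) − K·e^{−rT}·N(d₂) = 138.267681 − 73.871960 = 64.395721
φ(d₁) = (1/√(2π))·e^{−d₁²/2} = 0.237234
Θ = −S·φ(d₁)·σ/(2√T) − r·K·e^{−rT}·N(d₂) = −4.676357 − 2.112738 = -6.789095

price = 64.395721
Θ = -6.789095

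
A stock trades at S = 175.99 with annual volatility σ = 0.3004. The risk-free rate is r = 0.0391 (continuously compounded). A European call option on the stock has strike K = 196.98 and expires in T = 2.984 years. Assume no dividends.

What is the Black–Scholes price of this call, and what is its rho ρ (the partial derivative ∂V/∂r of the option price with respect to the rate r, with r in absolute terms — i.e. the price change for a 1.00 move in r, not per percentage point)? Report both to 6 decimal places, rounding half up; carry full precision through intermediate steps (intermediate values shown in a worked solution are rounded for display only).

σ√T = 0.3004·√2.984 = 0.518919
d₁ = (ln(S/K) + (r+σ²/2)T) / (σ√T) = (ln(175.99/196.98) + (0.0391+0.3004²/2)·2.984) / 0.518919 = (-0.112675 + 0.251313) / 0.518919 = 0.267166
d₂ = d₁ − σ√T = 0.267166 − 0.518919 = -0.251752
e^{−rT} = e^{−0.0391·2.984} = 0.889875
N(d₁) = 0.605330,  N(d₂) = 0.400616
Call price V = S·N(d₁) − K·e^{−rT}·N(d₂) = 106.531941 − 70.223051 = 36.308890
ρ = K·T·e^{−rT}·N(d₂) = 209.545583

price = 36.308890
ρ = 209.545583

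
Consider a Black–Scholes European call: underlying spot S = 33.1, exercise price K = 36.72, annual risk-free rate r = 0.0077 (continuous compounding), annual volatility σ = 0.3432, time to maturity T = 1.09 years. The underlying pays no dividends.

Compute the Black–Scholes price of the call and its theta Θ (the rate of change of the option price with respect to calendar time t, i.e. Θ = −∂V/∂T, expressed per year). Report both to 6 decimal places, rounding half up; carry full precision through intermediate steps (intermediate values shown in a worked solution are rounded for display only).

σ√T = 0.3432·√1.09 = 0.358311
d₁ = (ln(S/K) + (r+σ²/2)T) / (σ√T) = (ln(33.1/36.72) + (0.0077+0.3432²/2)·1.09) / 0.358311 = (-0.103788 + 0.072587) / 0.358311 = -0.087080
d₂ = d₁ − σ√T = -0.087080 − 0.358311 = -0.445391
e^{−rT} = e^{−0.0077·1.09} = 0.991642
N(d₁) = 0.465304,  N(d₂) = 0.328018
Call price V = S·N(d₁) − K·e^{−rT}·N(d₂) = 15.401560 − 11.944169 = 3.457391
φ(d₁) = (1/√(2π))·e^{−d₁²/2} = 0.397433
Θ = −S·φ(d₁)·σ/(2√T) − r·K·e^{−rT}·N(d₂) = −2.162198 − 0.091970 = -2.254168

price = 3.457391
Θ = -2.254168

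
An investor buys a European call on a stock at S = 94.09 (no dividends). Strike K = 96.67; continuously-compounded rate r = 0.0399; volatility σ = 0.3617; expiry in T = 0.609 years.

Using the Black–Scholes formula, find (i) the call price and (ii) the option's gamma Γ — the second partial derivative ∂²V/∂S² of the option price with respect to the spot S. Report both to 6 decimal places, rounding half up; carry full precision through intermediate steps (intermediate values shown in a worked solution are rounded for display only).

σ√T = 0.3617·√0.609 = 0.282265
d₁ = (ln(S/K) + (r+σ²/2)T) / (σ√T) = (ln(94.09/96.67) + (0.0399+0.3617²/2)·0.609) / 0.282265 = (-0.027051 + 0.064136) / 0.282265 = 0.131382
d₂ = d₁ − σ√T = 0.131382 − 0.282265 = -0.150883
e^{−rT} = e^{−0.0399·0.609} = 0.975994
N(d₁) = 0.552263,  N(d₂) = 0.440034
Call price V = S·N(d₁) − K·e^{−rT}·N(d₂) = 51.962466 − 41.516903 = 10.445563
φ(d₁) = (1/√(2π))·e^{−d₁²/2} = 0.395514
Γ = φ(d₁) / (S·σ·√T) = 0.014892

price = 10.445563
Γ = 0.014892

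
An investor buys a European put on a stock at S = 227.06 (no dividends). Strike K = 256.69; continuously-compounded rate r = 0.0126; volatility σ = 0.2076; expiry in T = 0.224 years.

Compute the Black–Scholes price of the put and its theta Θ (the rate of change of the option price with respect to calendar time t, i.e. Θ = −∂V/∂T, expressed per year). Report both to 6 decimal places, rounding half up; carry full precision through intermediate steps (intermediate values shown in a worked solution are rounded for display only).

σ√T = 0.2076·√0.224 = 0.098254
d₁ = (ln(S/K) + (r+σ²/2)T) / (σ√T) = (ln(227.06/256.69) + (0.0126+0.2076²/2)·0.224) / 0.098254 = (-0.122655 + 0.007649) / 0.098254 = -1.170489
d₂ = d₁ − σ√T = -1.170489 − 0.098254 = -1.268743
e^{−rT} = e^{−0.0126·0.224} = 0.997182
N(−d₁) = 0.879098,  N(−d₂) = 0.897734
Put price V = K·e^{−rT}·N(−d₂) − S·N(−d₁) = 229.789764 − 199.607946 = 30.181817
φ(d₁) = (1/√(2π))·e^{−d₁²/2} = 0.201099
Θ = −S·φ(d₁)·σ/(2√T) + r·K·e^{−rT}·N(−d₂) = −10.014352 + 2.895351 = -7.119001

price = 30.181817
Θ = -7.119001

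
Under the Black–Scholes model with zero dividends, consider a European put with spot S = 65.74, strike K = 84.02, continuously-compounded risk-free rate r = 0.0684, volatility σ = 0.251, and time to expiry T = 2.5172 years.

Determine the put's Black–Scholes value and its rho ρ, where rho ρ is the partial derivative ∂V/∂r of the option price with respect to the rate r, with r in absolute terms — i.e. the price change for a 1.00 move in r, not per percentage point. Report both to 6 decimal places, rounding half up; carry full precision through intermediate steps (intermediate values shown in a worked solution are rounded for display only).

price = 13.443455
ρ = -115.565340

σ√T = 0.251·√2.5172 = 0.398229
d₁ = (ln(S/K) + (r+σ²/2)T) / (σ√T) = (ln(65.74/84.02) + (0.0684+0.251²/2)·2.5172) / 0.398229 = (-0.245347 + 0.251470) / 0.398229 = 0.015374
d₂ = d₁ − σ√T = 0.015374 − 0.398229 = -0.382855
e^{−rT} = e^{−0.0684·2.5172} = 0.841831
N(−d₁) = 0.493867,  N(−d₂) = 0.649086
Put price V = K·e^{−rT}·N(−d₂) − S·N(−d₁) = 45.910273 − 32.466819 = 13.443455
ρ = −K·T·e^{−rT}·N(−d₂) = -115.565340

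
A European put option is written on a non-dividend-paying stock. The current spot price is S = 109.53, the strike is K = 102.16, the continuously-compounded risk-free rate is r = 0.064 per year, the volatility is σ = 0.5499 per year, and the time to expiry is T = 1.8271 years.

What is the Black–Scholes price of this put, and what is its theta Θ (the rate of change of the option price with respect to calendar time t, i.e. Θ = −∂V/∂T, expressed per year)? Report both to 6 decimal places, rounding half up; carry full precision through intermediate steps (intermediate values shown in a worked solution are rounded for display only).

price = 20.589084
Θ = -4.134269

σ√T = 0.5499·√1.8271 = 0.743301
d₁ = (ln(S/K) + (r+σ²/2)T) / (σ√T) = (ln(109.53/102.16) + (0.064+0.5499²/2)·1.8271) / 0.743301 = (0.069658 + 0.393183) / 0.743301 = 0.622683
d₂ = d₁ − σ√T = 0.622683 − 0.743301 = -0.120618
e^{−rT} = e^{−0.064·1.8271} = 0.889644
N(−d₁) = 0.266746,  N(−d₂) = 0.548003
Put price V = K·e^{−rT}·N(−d₂) − S·N(−d₁) = 49.805820 − 29.216736 = 20.589084
φ(d₁) = (1/√(2π))·e^{−d₁²/2} = 0.328636
Θ = −S·φ(d₁)·σ/(2√T) + r·K·e^{−rT}·N(−d₂) = −7.321842 + 3.187573 = -4.134269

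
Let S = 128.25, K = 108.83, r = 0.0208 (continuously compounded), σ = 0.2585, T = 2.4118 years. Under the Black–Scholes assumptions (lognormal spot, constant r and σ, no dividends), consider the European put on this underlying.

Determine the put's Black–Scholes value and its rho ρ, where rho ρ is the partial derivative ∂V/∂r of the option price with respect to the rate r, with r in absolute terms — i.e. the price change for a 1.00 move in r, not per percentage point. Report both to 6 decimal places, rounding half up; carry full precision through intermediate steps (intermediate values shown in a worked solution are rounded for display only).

σ√T = 0.2585·√2.4118 = 0.401450
d₁ = (ln(S/K) + (r+σ²/2)T) / (σ√T) = (ln(128.25/108.83) + (0.0208+0.2585²/2)·2.4118) / 0.401450 = (0.164194 + 0.130746) / 0.401450 = 0.734689
d₂ = d₁ − σ√T = 0.734689 − 0.401450 = 0.333240
e^{−rT} = e^{−0.0208·2.4118} = 0.951072
N(−d₁) = 0.231264,  N(−d₂) = 0.369477
Put price V = K·e^{−rT}·N(−d₂) − S·N(−d₁) = 38.242752 − 29.659655 = 8.583098
ρ = −K·T·e^{−rT}·N(−d₂) = -92.233870

price = 8.583098
ρ = -92.233870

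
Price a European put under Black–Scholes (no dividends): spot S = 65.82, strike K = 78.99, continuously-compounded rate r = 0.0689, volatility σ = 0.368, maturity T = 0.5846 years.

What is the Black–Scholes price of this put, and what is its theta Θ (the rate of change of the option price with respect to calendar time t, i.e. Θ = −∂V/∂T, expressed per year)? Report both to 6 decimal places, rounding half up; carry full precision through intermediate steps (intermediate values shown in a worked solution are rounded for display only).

σ√T = 0.368·√0.5846 = 0.281370
d₁ = (ln(S/K) + (r+σ²/2)T) / (σ√T) = (ln(65.82/78.99) + (0.0689+0.368²/2)·0.5846) / 0.281370 = (-0.182398 + 0.079863) / 0.281370 = -0.364411
d₂ = d₁ − σ√T = -0.364411 − 0.281370 = -0.645780
e^{−rT} = e^{−0.0689·0.5846} = 0.960521
N(−d₁) = 0.642224,  N(−d₂) = 0.740789
Put price V = K·e^{−rT}·N(−d₂) − S·N(−d₁) = 56.204858 − 42.271209 = 13.933649
φ(d₁) = (1/√(2π))·e^{−d₁²/2} = 0.373314
Θ = −S·φ(d₁)·σ/(2√T) + r·K·e^{−rT}·N(−d₂) = −5.913168 + 3.872515 = -2.040654

price = 13.933649
Θ = -2.040654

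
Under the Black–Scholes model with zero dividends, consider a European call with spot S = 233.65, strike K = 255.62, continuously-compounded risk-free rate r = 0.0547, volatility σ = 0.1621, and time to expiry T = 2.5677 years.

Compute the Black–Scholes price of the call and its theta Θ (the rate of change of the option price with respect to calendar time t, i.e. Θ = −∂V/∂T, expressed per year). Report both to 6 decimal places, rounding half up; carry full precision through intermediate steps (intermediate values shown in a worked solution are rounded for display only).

σ√T = 0.1621·√2.5677 = 0.259750
d₁ = (ln(S/K) + (r+σ²/2)T) / (σ√T) = (ln(233.65/255.62) + (0.0547+0.1621²/2)·2.5677) / 0.259750 = (-0.089868 + 0.174188) / 0.259750 = 0.324622
d₂ = d₁ − σ√T = 0.324622 − 0.259750 = 0.064872
e^{−rT} = e^{−0.0547·2.5677} = 0.868964
N(d₁) = 0.627266,  N(d₂) = 0.525862
Call price V = S·N(d₁) − K·e^{−rT}·N(d₂) = 146.560789 − 116.806943 = 29.753846
φ(d₁) = (1/√(2π))·e^{−d₁²/2} = 0.378466
Θ = −S·φ(d₁)·σ/(2√T) − r·K·e^{−rT}·N(d₂) = −4.472742 − 6.389340 = -10.862082

price = 29.753846
Θ = -10.862082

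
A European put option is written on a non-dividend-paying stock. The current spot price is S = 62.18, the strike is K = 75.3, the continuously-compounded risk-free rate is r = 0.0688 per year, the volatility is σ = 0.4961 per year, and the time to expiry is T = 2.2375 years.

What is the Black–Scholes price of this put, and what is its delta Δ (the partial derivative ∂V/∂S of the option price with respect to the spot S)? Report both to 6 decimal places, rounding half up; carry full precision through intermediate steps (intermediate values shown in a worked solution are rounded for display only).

σ√T = 0.4961·√2.2375 = 0.742080
d₁ = (ln(S/K) + (r+σ²/2)T) / (σ√T) = (ln(62.18/75.3) + (0.0688+0.4961²/2)·2.2375) / 0.742080 = (-0.191447 + 0.429281) / 0.742080 = 0.320497
d₂ = d₁ − σ√T = 0.320497 − 0.742080 = -0.421583
e^{−rT} = e^{−0.0688·2.2375} = 0.857323
N(−d₁) = 0.374296,  N(−d₂) = 0.663335
Put price V = K·e^{−rT}·N(−d₂) − S·N(−d₁) = 42.822569 − 23.273706 = 19.548864
Δ = −N(−d₁) = -0.374296

price = 19.548864
Δ = -0.374296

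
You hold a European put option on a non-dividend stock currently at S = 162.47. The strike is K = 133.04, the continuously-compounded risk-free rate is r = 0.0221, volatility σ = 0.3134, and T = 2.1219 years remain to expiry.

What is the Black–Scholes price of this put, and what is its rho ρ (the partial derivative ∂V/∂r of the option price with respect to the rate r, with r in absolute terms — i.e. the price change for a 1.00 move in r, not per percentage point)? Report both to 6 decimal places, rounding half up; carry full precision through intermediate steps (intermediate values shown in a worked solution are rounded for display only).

price = 12.004130
ρ = -101.669107

σ√T = 0.3134·√2.1219 = 0.456522
d₁ = (ln(S/K) + (r+σ²/2)T) / (σ√T) = (ln(162.47/133.04) + (0.0221+0.3134²/2)·2.1219) / 0.456522 = (0.199844 + 0.151100) / 0.456522 = 0.768734
d₂ = d₁ − σ√T = 0.768734 − 0.456522 = 0.312212
e^{−rT} = e^{−0.0221·2.1219} = 0.954189
N(−d₁) = 0.221026,  N(−d₂) = 0.377440
Put price V = K·e^{−rT}·N(−d₂) − S·N(−d₁) = 47.914184 − 35.910054 = 12.004130
ρ = −K·T·e^{−rT}·N(−d₂) = -101.669107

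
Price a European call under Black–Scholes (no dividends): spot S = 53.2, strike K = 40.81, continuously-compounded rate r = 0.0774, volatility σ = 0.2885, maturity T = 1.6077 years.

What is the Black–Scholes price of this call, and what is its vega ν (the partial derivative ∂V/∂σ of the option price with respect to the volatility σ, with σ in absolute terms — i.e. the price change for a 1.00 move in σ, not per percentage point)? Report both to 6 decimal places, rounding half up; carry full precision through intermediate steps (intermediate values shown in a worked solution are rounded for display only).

σ√T = 0.2885·√1.6077 = 0.365804
d₁ = (ln(S/K) + (r+σ²/2)T) / (σ√T) = (ln(53.2/40.81) + (0.0774+0.2885²/2)·1.6077) / 0.365804 = (0.265131 + 0.191342) / 0.365804 = 1.247864
d₂ = d₁ − σ√T = 1.247864 − 0.365804 = 0.882060
e^{−rT} = e^{−0.0774·1.6077} = 0.882995
N(d₁) = 0.893960,  N(d₂) = 0.811128
Call price V = S·N(d₁) − K·e^{−rT}·N(d₂) = 47.558648 − 29.229005 = 18.329643
φ(d₁) = (1/√(2π))·e^{−d₁²/2} = 0.183137
ν = S·φ(d₁)·√T = 12.353507

price = 18.329643
ν = 12.353507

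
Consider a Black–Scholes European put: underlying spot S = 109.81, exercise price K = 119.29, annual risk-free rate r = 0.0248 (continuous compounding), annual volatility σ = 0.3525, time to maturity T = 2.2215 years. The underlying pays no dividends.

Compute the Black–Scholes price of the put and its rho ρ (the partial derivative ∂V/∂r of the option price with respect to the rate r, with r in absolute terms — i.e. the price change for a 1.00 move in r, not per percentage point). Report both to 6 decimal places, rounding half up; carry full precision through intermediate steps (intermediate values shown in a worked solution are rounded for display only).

σ√T = 0.3525·√2.2215 = 0.525391
d₁ = (ln(S/K) + (r+σ²/2)T) / (σ√T) = (ln(109.81/119.29) + (0.0248+0.3525²/2)·2.2215) / 0.525391 = (-0.082806 + 0.193111) / 0.525391 = 0.209948
d₂ = d₁ − σ√T = 0.209948 − 0.525391 = -0.315442
e^{−rT} = e^{−0.0248·2.2215} = 0.946397
N(−d₁) = 0.416854,  N(−d₂) = 0.623787
Put price V = K·e^{−rT}·N(−d₂) − S·N(−d₁) = 70.422866 − 45.774734 = 24.648133
ρ = −K·T·e^{−rT}·N(−d₂) = -156.444397

price = 24.648133
ρ = -156.444397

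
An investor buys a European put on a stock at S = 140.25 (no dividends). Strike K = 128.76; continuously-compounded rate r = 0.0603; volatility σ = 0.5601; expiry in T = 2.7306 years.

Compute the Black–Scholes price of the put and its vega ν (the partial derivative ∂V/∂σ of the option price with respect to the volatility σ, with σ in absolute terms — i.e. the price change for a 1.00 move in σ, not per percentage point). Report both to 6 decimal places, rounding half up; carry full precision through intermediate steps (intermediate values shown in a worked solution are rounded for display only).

price = 30.436455
ν = 70.674603

σ√T = 0.5601·√2.7306 = 0.925539
d₁ = (ln(S/K) + (r+σ²/2)T) / (σ√T) = (ln(140.25/128.76) + (0.0603+0.5601²/2)·2.7306) / 0.925539 = (0.085476 + 0.592966) / 0.925539 = 0.733024
d₂ = d₁ − σ√T = 0.733024 − 0.925539 = -0.192514
e^{−rT} = e^{−0.0603·2.7306} = 0.848186
N(−d₁) = 0.231772,  N(−d₂) = 0.576330
Put price V = K·e^{−rT}·N(−d₂) − S·N(−d₁) = 62.942445 − 32.505990 = 30.436455
φ(d₁) = (1/√(2π))·e^{−d₁²/2} = 0.304952
ν = S·φ(d₁)·√T = 70.674603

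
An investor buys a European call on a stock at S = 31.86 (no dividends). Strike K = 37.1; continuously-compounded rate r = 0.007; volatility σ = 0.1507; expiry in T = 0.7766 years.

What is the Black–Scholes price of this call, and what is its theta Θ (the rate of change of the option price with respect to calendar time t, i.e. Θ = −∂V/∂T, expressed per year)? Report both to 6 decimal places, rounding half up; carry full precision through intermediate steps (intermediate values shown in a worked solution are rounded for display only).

σ√T = 0.1507·√0.7766 = 0.132804
d₁ = (ln(S/K) + (r+σ²/2)T) / (σ√T) = (ln(31.86/37.1) + (0.007+0.1507²/2)·0.7766) / 0.132804 = (-0.152266 + 0.014255) / 0.132804 = -1.039206
d₂ = d₁ − σ√T = -1.039206 − 0.132804 = -1.172010
e^{−rT} = e^{−0.007·0.7766} = 0.994579
N(d₁) = 0.149354,  N(d₂) = 0.120596
Call price V = S·N(d₁) − K·e^{−rT}·N(d₂) = 4.758432 − 4.449872 = 0.308561
φ(d₁) = (1/√(2π))·e^{−d₁²/2} = 0.232489
Θ = −S·φ(d₁)·σ/(2√T) − r·K·e^{−rT}·N(d₂) = −0.633333 − 0.031149 = -0.664482

price = 0.308561
Θ = -0.664482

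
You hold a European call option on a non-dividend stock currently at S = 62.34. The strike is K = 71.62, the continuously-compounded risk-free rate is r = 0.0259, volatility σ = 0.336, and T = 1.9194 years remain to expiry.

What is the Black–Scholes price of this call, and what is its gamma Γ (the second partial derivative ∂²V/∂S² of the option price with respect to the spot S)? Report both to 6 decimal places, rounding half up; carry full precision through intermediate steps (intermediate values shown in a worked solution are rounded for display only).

price = 9.319396
Γ = 0.013736

σ√T = 0.336·√1.9194 = 0.465503
d₁ = (ln(S/K) + (r+σ²/2)T) / (σ√T) = (ln(62.34/71.62) + (0.0259+0.336²/2)·1.9194) / 0.465503 = (-0.138771 + 0.158059) / 0.465503 = 0.041434
d₂ = d₁ − σ√T = 0.041434 − 0.465503 = -0.424068
e^{−rT} = e^{−0.0259·1.9194} = 0.951503
N(d₁) = 0.516525,  N(d₂) = 0.335758
Call price V = S·N(d₁) − K·e^{−rT}·N(d₂) = 32.200173 − 22.880777 = 9.319396
φ(d₁) = (1/√(2π))·e^{−d₁²/2} = 0.398600
Γ = φ(d₁) / (S·σ·√T) = 0.013736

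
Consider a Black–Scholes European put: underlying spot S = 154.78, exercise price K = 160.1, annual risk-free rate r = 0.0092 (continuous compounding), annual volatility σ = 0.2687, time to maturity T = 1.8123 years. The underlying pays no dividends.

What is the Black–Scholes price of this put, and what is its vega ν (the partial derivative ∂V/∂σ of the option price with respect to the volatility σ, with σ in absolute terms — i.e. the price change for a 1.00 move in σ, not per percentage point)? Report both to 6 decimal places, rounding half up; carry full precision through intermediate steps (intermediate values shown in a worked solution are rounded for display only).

σ√T = 0.2687·√1.8123 = 0.361728
d₁ = (ln(S/K) + (r+σ²/2)T) / (σ√T) = (ln(154.78/160.1) + (0.0092+0.2687²/2)·1.8123) / 0.361728 = (-0.033794 + 0.082097) / 0.361728 = 0.133534
d₂ = d₁ − σ√T = 0.133534 − 0.361728 = -0.228195
e^{−rT} = e^{−0.0092·1.8123} = 0.983465
N(−d₁) = 0.446886,  N(−d₂) = 0.590252
Put price V = K·e^{−rT}·N(−d₂) − S·N(−d₁) = 92.936881 − 69.168945 = 23.767936
φ(d₁) = (1/√(2π))·e^{−d₁²/2} = 0.395401
ν = S·φ(d₁)·√T = 82.388753

price = 23.767936
ν = 82.388753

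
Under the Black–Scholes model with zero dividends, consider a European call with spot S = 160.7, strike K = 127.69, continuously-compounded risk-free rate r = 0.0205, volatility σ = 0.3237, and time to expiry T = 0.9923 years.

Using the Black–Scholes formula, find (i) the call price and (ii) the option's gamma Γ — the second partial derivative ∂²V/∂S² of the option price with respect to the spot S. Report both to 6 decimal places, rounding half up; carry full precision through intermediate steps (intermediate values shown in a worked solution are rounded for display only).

price = 41.268796
Γ = 0.004962

σ√T = 0.3237·√0.9923 = 0.322451
d₁ = (ln(S/K) + (r+σ²/2)T) / (σ√T) = (ln(160.7/127.69) + (0.0205+0.3237²/2)·0.9923) / 0.322451 = (0.229934 + 0.072330) / 0.322451 = 0.937392
d₂ = d₁ − σ√T = 0.937392 − 0.322451 = 0.614941
e^{−rT} = e^{−0.0205·0.9923} = 0.979863
N(d₁) = 0.825722,  N(d₂) = 0.730703
Call price V = S·N(d₁) − K·e^{−rT}·N(d₂) = 132.693461 − 91.424665 = 41.268796
φ(d₁) = (1/√(2π))·e^{−d₁²/2} = 0.257100
Γ = φ(d₁) / (S·σ·√T) = 0.004962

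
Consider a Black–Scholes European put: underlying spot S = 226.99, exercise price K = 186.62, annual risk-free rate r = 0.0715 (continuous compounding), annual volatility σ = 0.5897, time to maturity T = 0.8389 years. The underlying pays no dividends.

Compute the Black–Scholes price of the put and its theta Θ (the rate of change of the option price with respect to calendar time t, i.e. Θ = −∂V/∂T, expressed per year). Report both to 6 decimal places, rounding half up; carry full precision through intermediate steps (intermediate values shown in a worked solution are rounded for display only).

price = 21.827269
Θ = -16.839141

σ√T = 0.5897·√0.8389 = 0.540115
d₁ = (ln(S/K) + (r+σ²/2)T) / (σ√T) = (ln(226.99/186.62) + (0.0715+0.5897²/2)·0.8389) / 0.540115 = (0.195831 + 0.205843) / 0.540115 = 0.743684
d₂ = d₁ − σ√T = 0.743684 − 0.540115 = 0.203569
e^{−rT} = e^{−0.0715·0.8389} = 0.941782
N(−d₁) = 0.228534,  N(−d₂) = 0.419345
Put price V = K·e^{−rT}·N(−d₂) − S·N(−d₁) = 73.702155 − 51.874886 = 21.827269
φ(d₁) = (1/√(2π))·e^{−d₁²/2} = 0.302561
Θ = −S·φ(d₁)·σ/(2√T) + r·K·e^{−rT}·N(−d₂) = −22.108845 + 5.269704 = -16.839141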